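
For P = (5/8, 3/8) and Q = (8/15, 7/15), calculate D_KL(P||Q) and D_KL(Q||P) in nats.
D_KL(P||Q) = 0.0171, D_KL(Q||P) = 0.0175

KL divergence is not symmetric: D_KL(P||Q) ≠ D_KL(Q||P) in general.

D_KL(P||Q) = 0.0171 nats
D_KL(Q||P) = 0.0175 nats

No, they are not equal!

This asymmetry is why KL divergence is not a true distance metric.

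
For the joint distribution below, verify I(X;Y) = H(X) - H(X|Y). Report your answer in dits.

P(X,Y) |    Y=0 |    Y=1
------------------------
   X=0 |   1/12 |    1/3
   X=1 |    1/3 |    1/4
I(X;Y) = 0.0314 dits

Mutual information has multiple equivalent forms:
- I(X;Y) = H(X) - H(X|Y)
- I(X;Y) = H(Y) - H(Y|X)
- I(X;Y) = H(X) + H(Y) - H(X,Y)

Computing all quantities:
H(X) = 0.2950, H(Y) = 0.2950, H(X,Y) = 0.5585
H(X|Y) = 0.2636, H(Y|X) = 0.2636

Verification:
H(X) - H(X|Y) = 0.2950 - 0.2636 = 0.0314
H(Y) - H(Y|X) = 0.2950 - 0.2636 = 0.0314
H(X) + H(Y) - H(X,Y) = 0.2950 + 0.2950 - 0.5585 = 0.0314

All forms give I(X;Y) = 0.0314 dits. ✓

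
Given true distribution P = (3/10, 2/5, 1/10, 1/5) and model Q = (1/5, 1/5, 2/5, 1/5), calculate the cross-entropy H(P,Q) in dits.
0.6689 dits

Cross-entropy: H(P,Q) = -Σ p(x) log q(x)

Alternatively: H(P,Q) = H(P) + D_KL(P||Q)
H(P) = 0.5558 dits
D_KL(P||Q) = 0.1130 dits

H(P,Q) = 0.5558 + 0.1130 = 0.6689 dits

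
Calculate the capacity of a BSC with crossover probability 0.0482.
0.7213 bits

For a binary symmetric channel (BSC) with error probability p:
Capacity C = 1 - H(p) bits per symbol

where H(p) = -p log₂(p) - (1-p) log₂(1-p) is the binary entropy function.

H(0.0482) = 0.2787 bits
C = 1 - 0.2787 = 0.7213 bits per symbol

This means we can reliably transmit up to 0.7213 bits of information per channel use.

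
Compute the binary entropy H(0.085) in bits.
0.4196 bits

The binary entropy function is:
H(p) = -p log(p) - (1-p) log(1-p)

H(0.085) = -0.085 × log_2(0.085) - 0.915 × log_2(0.915)
H(0.085) = 0.4196 bits

Note: Binary entropy is maximized at p=0.5 (H=1 bit) and minimized at p=0 or p=1 (H=0).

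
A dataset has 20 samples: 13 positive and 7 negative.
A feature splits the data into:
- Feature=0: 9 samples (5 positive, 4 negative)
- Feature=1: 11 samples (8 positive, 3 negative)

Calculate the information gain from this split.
0.0231 bits

Information Gain = H(Y) - H(Y|Feature)

Before split:
P(positive) = 13/20 = 0.6500
H(Y) = 0.9341 bits

After split:
Feature=0: H = 0.9911 bits (weight = 9/20)
Feature=1: H = 0.8454 bits (weight = 11/20)
H(Y|Feature) = (9/20)×0.9911 + (11/20)×0.8454 = 0.9109 bits

Information Gain = 0.9341 - 0.9109 = 0.0231 bits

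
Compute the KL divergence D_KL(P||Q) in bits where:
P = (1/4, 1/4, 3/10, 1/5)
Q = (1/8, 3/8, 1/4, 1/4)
0.1183 bits

KL divergence: D_KL(P||Q) = Σ p(x) log(p(x)/q(x))

Computing term by term:
  x=0: 1/4 × log_2[(1/4)/(1/8)] = 1/4 × 1.0000 = 0.2500
  x=1: 1/4 × log_2[(1/4)/(3/8)] = 1/4 × -0.5850 = -0.1462
  x=2: 3/10 × log_2[(3/10)/(1/4)] = 3/10 × 0.2630 = 0.0789
  x=3: 1/5 × log_2[(1/5)/(1/4)] = 1/5 × -0.3219 = -0.0644

D_KL(P||Q) = 0.1183 bits

Note: KL divergence is always non-negative and equals 0 iff P = Q.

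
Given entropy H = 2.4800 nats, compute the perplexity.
11.9413

Perplexity is e^H (or exp(H) for natural log).

H = 2.4800 nats
Perplexity = e^2.4800 = 11.9413

Interpretation: The model's uncertainty is equivalent to choosing uniformly among 11.9 options.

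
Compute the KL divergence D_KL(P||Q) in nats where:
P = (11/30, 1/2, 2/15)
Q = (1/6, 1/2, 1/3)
0.1669 nats

KL divergence: D_KL(P||Q) = Σ p(x) log(p(x)/q(x))

Computing term by term:
  x=0: 11/30 × log_e[(11/30)/(1/6)] = 11/30 × 0.7885 = 0.2891
  x=1: 1/2 × log_e[(1/2)/(1/2)] = 1/2 × 0.0000 = 0.0000
  x=2: 2/15 × log_e[(2/15)/(1/3)] = 2/15 × -0.9163 = -0.1222

D_KL(P||Q) = 0.1669 nats

Note: KL divergence is always non-negative and equals 0 iff P = Q.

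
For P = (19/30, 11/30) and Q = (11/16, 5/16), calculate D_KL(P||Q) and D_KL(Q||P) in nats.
D_KL(P||Q) = 0.0066, D_KL(Q||P) = 0.0065

KL divergence is not symmetric: D_KL(P||Q) ≠ D_KL(Q||P) in general.

D_KL(P||Q) = 0.0066 nats
D_KL(Q||P) = 0.0065 nats

No, they are not equal!

This asymmetry is why KL divergence is not a true distance metric.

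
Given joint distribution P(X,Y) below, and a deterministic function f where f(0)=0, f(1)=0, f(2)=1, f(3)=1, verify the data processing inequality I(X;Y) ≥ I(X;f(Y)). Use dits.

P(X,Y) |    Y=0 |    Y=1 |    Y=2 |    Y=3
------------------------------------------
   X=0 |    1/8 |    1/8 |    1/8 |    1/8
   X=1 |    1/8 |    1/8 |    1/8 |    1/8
I(X;Y) = 0.0000, I(X;f(Y)) = 0.0000, inequality holds: 0.0000 ≥ 0.0000

Data Processing Inequality: For any Markov chain X → Y → Z, we have I(X;Y) ≥ I(X;Z).

Here Z = f(Y) is a deterministic function of Y, forming X → Y → Z.

Original I(X;Y) = 0.0000 dits

After applying f:
P(X,Z) where Z=f(Y):
- P(X,Z=0) = P(X,Y=0) + P(X,Y=1)
- P(X,Z=1) = P(X,Y=2) + P(X,Y=3)

I(X;Z) = I(X;f(Y)) = 0.0000 dits

Verification: 0.0000 ≥ 0.0000 ✓

Information cannot be created by processing; the function f can only lose information about X.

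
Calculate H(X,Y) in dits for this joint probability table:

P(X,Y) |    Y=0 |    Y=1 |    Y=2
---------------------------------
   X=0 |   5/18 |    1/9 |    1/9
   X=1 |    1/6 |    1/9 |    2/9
0.7475 dits

Joint entropy is H(X,Y) = -Σ_{x,y} p(x,y) log p(x,y).

Summing over all non-zero entries:
H(X,Y) = -[5/18·log_10(5/18) + 1/9·log_10(1/9) + 1/9·log_10(1/9) + 1/6·log_10(1/6) + 1/9·log_10(1/9) + 2/9·log_10(2/9)]
H(X,Y) = 0.7475 dits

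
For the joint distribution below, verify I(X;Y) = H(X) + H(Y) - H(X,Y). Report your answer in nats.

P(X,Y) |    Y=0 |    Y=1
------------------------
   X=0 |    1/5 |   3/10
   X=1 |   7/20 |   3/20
I(X;Y) = 0.0462 nats

Mutual information has multiple equivalent forms:
- I(X;Y) = H(X) - H(X|Y)
- I(X;Y) = H(Y) - H(Y|X)
- I(X;Y) = H(X) + H(Y) - H(X,Y)

Computing all quantities:
H(X) = 0.6931, H(Y) = 0.6881, H(X,Y) = 1.3351
H(X|Y) = 0.6469, H(Y|X) = 0.6419

Verification:
H(X) - H(X|Y) = 0.6931 - 0.6469 = 0.0462
H(Y) - H(Y|X) = 0.6881 - 0.6419 = 0.0462
H(X) + H(Y) - H(X,Y) = 0.6931 + 0.6881 - 1.3351 = 0.0462

All forms give I(X;Y) = 0.0462 nats. ✓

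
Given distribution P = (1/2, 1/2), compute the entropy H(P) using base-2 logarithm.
1.0000 bits

Shannon entropy is H(X) = -Σ p(x) log p(x).

For P = (1/2, 1/2):
H = -1/2 × log_2(1/2) -1/2 × log_2(1/2)
H = 1.0000 bits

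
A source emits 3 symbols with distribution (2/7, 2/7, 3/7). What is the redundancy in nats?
0.0196 nats

Redundancy measures how far a source is from maximum entropy:
R = H_max - H(X)

Maximum entropy for 3 symbols: H_max = log_e(3) = 1.0986 nats
Actual entropy: H(X) = 1.0790 nats
Redundancy: R = 1.0986 - 1.0790 = 0.0196 nats

This redundancy represents potential for compression: the source could be compressed by 0.0196 nats per symbol.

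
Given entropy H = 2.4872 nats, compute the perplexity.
12.0276

Perplexity is e^H (or exp(H) for natural log).

H = 2.4872 nats
Perplexity = e^2.4872 = 12.0276

Interpretation: The model's uncertainty is equivalent to choosing uniformly among 12.0 options.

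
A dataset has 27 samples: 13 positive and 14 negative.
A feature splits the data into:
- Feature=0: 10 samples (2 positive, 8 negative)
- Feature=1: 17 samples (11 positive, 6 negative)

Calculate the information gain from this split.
0.1419 bits

Information Gain = H(Y) - H(Y|Feature)

Before split:
P(positive) = 13/27 = 0.4815
H(Y) = 0.9990 bits

After split:
Feature=0: H = 0.7219 bits (weight = 10/27)
Feature=1: H = 0.9367 bits (weight = 17/27)
H(Y|Feature) = (10/27)×0.7219 + (17/27)×0.9367 = 0.8571 bits

Information Gain = 0.9990 - 0.8571 = 0.1419 bits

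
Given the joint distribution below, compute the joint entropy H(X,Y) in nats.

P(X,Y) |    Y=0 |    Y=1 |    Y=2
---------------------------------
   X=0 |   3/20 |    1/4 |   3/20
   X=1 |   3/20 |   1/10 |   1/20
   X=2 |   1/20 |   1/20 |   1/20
2.0297 nats

Joint entropy is H(X,Y) = -Σ_{x,y} p(x,y) log p(x,y).

Summing over all non-zero entries:
H(X,Y) = -[3/20·log_e(3/20) + 1/4·log_e(1/4) + 3/20·log_e(3/20) + 3/20·log_e(3/20) + 1/10·log_e(1/10) + 1/20·log_e(1/20) + 1/20·log_e(1/20) + 1/20·log_e(1/20) + 1/20·log_e(1/20)]
H(X,Y) = 2.0297 nats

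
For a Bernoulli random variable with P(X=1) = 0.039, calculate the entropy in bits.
0.2377 bits

The binary entropy function is:
H(p) = -p log(p) - (1-p) log(1-p)

H(0.039) = -0.039 × log_2(0.039) - 0.961 × log_2(0.961)
H(0.039) = 0.2377 bits

Note: Binary entropy is maximized at p=0.5 (H=1 bit) and minimized at p=0 or p=1 (H=0).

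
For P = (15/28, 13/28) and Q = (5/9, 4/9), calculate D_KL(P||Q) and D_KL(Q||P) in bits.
D_KL(P||Q) = 0.0011, D_KL(Q||P) = 0.0011

KL divergence is not symmetric: D_KL(P||Q) ≠ D_KL(Q||P) in general.

D_KL(P||Q) = 0.0011 bits
D_KL(Q||P) = 0.0011 bits

In this case they happen to be equal (to 4 decimal places).

This asymmetry is why KL divergence is not a true distance metric.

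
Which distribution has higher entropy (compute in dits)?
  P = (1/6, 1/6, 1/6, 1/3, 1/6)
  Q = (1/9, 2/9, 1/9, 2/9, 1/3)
P

Computing entropies in dits:
H(P) = 0.6778
H(Q) = 0.6614

Distribution P has higher entropy.

Intuition: The distribution closer to uniform (more spread out) has higher entropy.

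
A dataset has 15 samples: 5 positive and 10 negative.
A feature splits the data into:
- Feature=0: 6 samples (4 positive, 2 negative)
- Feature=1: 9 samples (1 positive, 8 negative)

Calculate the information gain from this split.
0.2490 bits

Information Gain = H(Y) - H(Y|Feature)

Before split:
P(positive) = 5/15 = 0.3333
H(Y) = 0.9183 bits

After split:
Feature=0: H = 0.9183 bits (weight = 6/15)
Feature=1: H = 0.5033 bits (weight = 9/15)
H(Y|Feature) = (6/15)×0.9183 + (9/15)×0.5033 = 0.6693 bits

Information Gain = 0.9183 - 0.6693 = 0.2490 bits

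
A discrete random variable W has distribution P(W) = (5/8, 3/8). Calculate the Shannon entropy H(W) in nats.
0.6616 nats

Shannon entropy is H(X) = -Σ p(x) log p(x).

For P = (5/8, 3/8):
H = -5/8 × log_e(5/8) -3/8 × log_e(3/8)
H = 0.6616 nats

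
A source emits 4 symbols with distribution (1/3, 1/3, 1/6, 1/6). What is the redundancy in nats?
0.0566 nats

Redundancy measures how far a source is from maximum entropy:
R = H_max - H(X)

Maximum entropy for 4 symbols: H_max = log_e(4) = 1.3863 nats
Actual entropy: H(X) = 1.3297 nats
Redundancy: R = 1.3863 - 1.3297 = 0.0566 nats

This redundancy represents potential for compression: the source could be compressed by 0.0566 nats per symbol.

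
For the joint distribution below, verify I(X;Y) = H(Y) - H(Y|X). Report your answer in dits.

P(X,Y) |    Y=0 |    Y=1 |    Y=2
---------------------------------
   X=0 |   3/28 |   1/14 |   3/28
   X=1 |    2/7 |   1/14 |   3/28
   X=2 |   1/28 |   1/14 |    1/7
I(X;Y) = 0.0362 dits

Mutual information has multiple equivalent forms:
- I(X;Y) = H(X) - H(X|Y)
- I(X;Y) = H(Y) - H(Y|X)
- I(X;Y) = H(X) + H(Y) - H(X,Y)

Computing all quantities:
H(X) = 0.4607, H(Y) = 0.4608, H(X,Y) = 0.8853
H(X|Y) = 0.4245, H(Y|X) = 0.4246

Verification:
H(X) - H(X|Y) = 0.4607 - 0.4245 = 0.0362
H(Y) - H(Y|X) = 0.4608 - 0.4246 = 0.0362
H(X) + H(Y) - H(X,Y) = 0.4607 + 0.4608 - 0.8853 = 0.0362

All forms give I(X;Y) = 0.0362 dits. ✓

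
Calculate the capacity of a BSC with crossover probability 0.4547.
0.0059 bits

For a binary symmetric channel (BSC) with error probability p:
Capacity C = 1 - H(p) bits per symbol

where H(p) = -p log₂(p) - (1-p) log₂(1-p) is the binary entropy function.

H(0.4547) = 0.9941 bits
C = 1 - 0.9941 = 0.0059 bits per symbol

This means we can reliably transmit up to 0.0059 bits of information per channel use.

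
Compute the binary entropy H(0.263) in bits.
0.8312 bits

The binary entropy function is:
H(p) = -p log(p) - (1-p) log(1-p)

H(0.263) = -0.263 × log_2(0.263) - 0.737 × log_2(0.737)
H(0.263) = 0.8312 bits

Note: Binary entropy is maximized at p=0.5 (H=1 bit) and minimized at p=0 or p=1 (H=0).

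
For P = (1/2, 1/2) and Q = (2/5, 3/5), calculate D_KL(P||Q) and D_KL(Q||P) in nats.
D_KL(P||Q) = 0.0204, D_KL(Q||P) = 0.0201

KL divergence is not symmetric: D_KL(P||Q) ≠ D_KL(Q||P) in general.

D_KL(P||Q) = 0.0204 nats
D_KL(Q||P) = 0.0201 nats

No, they are not equal!

This asymmetry is why KL divergence is not a true distance metric.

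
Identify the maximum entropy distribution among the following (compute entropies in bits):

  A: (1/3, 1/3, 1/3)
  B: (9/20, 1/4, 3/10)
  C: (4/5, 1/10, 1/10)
A

For a discrete distribution over n outcomes, entropy is maximized by the uniform distribution.

Computing entropies:
H(A) = 1.5850 bits
H(B) = 1.5395 bits
H(C) = 0.9219 bits

The uniform distribution (where all probabilities equal 1/3) achieves the maximum entropy of log_2(3) = 1.5850 bits.

Distribution A has the highest entropy.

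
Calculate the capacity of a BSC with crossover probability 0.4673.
0.0031 bits

For a binary symmetric channel (BSC) with error probability p:
Capacity C = 1 - H(p) bits per symbol

where H(p) = -p log₂(p) - (1-p) log₂(1-p) is the binary entropy function.

H(0.4673) = 0.9969 bits
C = 1 - 0.9969 = 0.0031 bits per symbol

This means we can reliably transmit up to 0.0031 bits of information per channel use.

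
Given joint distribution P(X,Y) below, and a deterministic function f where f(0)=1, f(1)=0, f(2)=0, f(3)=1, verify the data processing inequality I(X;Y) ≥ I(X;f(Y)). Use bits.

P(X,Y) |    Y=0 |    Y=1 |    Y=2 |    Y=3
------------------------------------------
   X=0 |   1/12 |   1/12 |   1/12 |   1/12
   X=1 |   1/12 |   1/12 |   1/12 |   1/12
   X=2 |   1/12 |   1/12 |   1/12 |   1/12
I(X;Y) = 0.0000, I(X;f(Y)) = 0.0000, inequality holds: 0.0000 ≥ 0.0000

Data Processing Inequality: For any Markov chain X → Y → Z, we have I(X;Y) ≥ I(X;Z).

Here Z = f(Y) is a deterministic function of Y, forming X → Y → Z.

Original I(X;Y) = 0.0000 bits

After applying f:
P(X,Z) where Z=f(Y):
- P(X,Z=0) = P(X,Y=1) + P(X,Y=2)
- P(X,Z=1) = P(X,Y=0) + P(X,Y=3)

I(X;Z) = I(X;f(Y)) = 0.0000 bits

Verification: 0.0000 ≥ 0.0000 ✓

Information cannot be created by processing; the function f can only lose information about X.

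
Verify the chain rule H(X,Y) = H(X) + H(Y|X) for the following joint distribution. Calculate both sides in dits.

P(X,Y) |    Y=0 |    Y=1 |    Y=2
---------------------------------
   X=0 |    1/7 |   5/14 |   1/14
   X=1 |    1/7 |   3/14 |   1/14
H(X,Y) = 0.7082, H(X) = 0.2966, H(Y|X) = 0.4117 (all in dits)

Chain rule: H(X,Y) = H(X) + H(Y|X)

Left side — joint entropy directly:
H(X,Y) = -Σ p(x,y) log p(x,y) = 0.7082 dits

Right side — compute H(Y|X) from the conditional distributions:
P(X) = (4/7, 3/7), so H(X) = 0.2966 dits
H(Y|X) = Σ_x P(X=x) · H(Y|X=x):
  P(Y|X=0) = (1/4, 5/8, 1/8), H(Y|X=0) = 0.3910, weight P(X=0) = 4/7
  P(Y|X=1) = (1/3, 1/2, 1/6), H(Y|X=1) = 0.4392, weight P(X=1) = 3/7
H(Y|X) = 0.4117 dits

H(X) + H(Y|X) = 0.2966 + 0.4117 = 0.7082 dits

Both sides equal 0.7082 dits. ✓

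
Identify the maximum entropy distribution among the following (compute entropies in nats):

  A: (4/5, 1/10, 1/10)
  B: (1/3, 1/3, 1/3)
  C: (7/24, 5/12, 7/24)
B

For a discrete distribution over n outcomes, entropy is maximized by the uniform distribution.

Computing entropies:
H(A) = 0.6390 nats
H(B) = 1.0986 nats
H(C) = 1.0835 nats

The uniform distribution (where all probabilities equal 1/3) achieves the maximum entropy of log_e(3) = 1.0986 nats.

Distribution B has the highest entropy.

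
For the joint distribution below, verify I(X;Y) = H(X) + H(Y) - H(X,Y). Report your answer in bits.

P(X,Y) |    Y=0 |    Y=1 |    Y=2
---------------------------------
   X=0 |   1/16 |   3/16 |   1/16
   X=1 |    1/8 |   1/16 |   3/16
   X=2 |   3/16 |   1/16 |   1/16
I(X;Y) = 0.1754 bits

Mutual information has multiple equivalent forms:
- I(X;Y) = H(X) - H(X|Y)
- I(X;Y) = H(Y) - H(Y|X)
- I(X;Y) = H(X) + H(Y) - H(X,Y)

Computing all quantities:
H(X) = 1.5794, H(Y) = 1.5794, H(X,Y) = 2.9835
H(X|Y) = 1.4040, H(Y|X) = 1.4040

Verification:
H(X) - H(X|Y) = 1.5794 - 1.4040 = 0.1754
H(Y) - H(Y|X) = 1.5794 - 1.4040 = 0.1754
H(X) + H(Y) - H(X,Y) = 1.5794 + 1.5794 - 2.9835 = 0.1754

All forms give I(X;Y) = 0.1754 bits. ✓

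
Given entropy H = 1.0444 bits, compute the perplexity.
2.0625

Perplexity is 2^H (or exp(H) for natural log).

H = 1.0444 bits
Perplexity = 2^1.0444 = 2.0625

Interpretation: The model's uncertainty is equivalent to choosing uniformly among 2.1 options.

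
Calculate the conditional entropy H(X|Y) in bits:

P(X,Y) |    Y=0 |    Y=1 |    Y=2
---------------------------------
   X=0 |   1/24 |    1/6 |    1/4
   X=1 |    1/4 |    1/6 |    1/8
0.8503 bits

Using the chain rule: H(X|Y) = H(X,Y) - H(Y)

First, compute H(X,Y) = 2.4277 bits

Marginal P(Y) = (7/24, 1/3, 3/8)
H(Y) = 1.5774 bits

H(X|Y) = H(X,Y) - H(Y) = 2.4277 - 1.5774 = 0.8503 bits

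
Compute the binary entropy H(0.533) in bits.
0.9969 bits

The binary entropy function is:
H(p) = -p log(p) - (1-p) log(1-p)

H(0.533) = -0.533 × log_2(0.533) - 0.467 × log_2(0.467)
H(0.533) = 0.9969 bits

Note: Binary entropy is maximized at p=0.5 (H=1 bit) and minimized at p=0 or p=1 (H=0).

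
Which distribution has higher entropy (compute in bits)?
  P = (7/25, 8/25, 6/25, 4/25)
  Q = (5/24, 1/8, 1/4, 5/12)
P

Computing entropies in bits:
H(P) = 1.9574
H(Q) = 1.8727

Distribution P has higher entropy.

Intuition: The distribution closer to uniform (more spread out) has higher entropy.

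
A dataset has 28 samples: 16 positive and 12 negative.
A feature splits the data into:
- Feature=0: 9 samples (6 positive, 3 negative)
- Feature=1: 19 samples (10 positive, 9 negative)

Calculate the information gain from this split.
0.0128 bits

Information Gain = H(Y) - H(Y|Feature)

Before split:
P(positive) = 16/28 = 0.5714
H(Y) = 0.9852 bits

After split:
Feature=0: H = 0.9183 bits (weight = 9/28)
Feature=1: H = 0.9980 bits (weight = 19/28)
H(Y|Feature) = (9/28)×0.9183 + (19/28)×0.9980 = 0.9724 bits

Information Gain = 0.9852 - 0.9724 = 0.0128 bits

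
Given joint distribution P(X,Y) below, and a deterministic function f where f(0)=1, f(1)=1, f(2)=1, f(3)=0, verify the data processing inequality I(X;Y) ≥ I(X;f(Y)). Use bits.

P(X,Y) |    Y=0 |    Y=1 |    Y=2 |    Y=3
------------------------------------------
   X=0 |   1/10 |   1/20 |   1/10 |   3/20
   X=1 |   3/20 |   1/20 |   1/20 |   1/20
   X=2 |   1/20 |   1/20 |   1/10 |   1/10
I(X;Y) = 0.0772, I(X;f(Y)) = 0.0290, inequality holds: 0.0772 ≥ 0.0290

Data Processing Inequality: For any Markov chain X → Y → Z, we have I(X;Y) ≥ I(X;Z).

Here Z = f(Y) is a deterministic function of Y, forming X → Y → Z.

Original I(X;Y) = 0.0772 bits

After applying f:
P(X,Z) where Z=f(Y):
- P(X,Z=0) = P(X,Y=3)
- P(X,Z=1) = P(X,Y=0) + P(X,Y=1) + P(X,Y=2)

I(X;Z) = I(X;f(Y)) = 0.0290 bits

Verification: 0.0772 ≥ 0.0290 ✓

Information cannot be created by processing; the function f can only lose information about X.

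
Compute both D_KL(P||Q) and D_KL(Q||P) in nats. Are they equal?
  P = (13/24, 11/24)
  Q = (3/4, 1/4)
D_KL(P||Q) = 0.1015, D_KL(Q||P) = 0.0925

KL divergence is not symmetric: D_KL(P||Q) ≠ D_KL(Q||P) in general.

D_KL(P||Q) = 0.1015 nats
D_KL(Q||P) = 0.0925 nats

No, they are not equal!

This asymmetry is why KL divergence is not a true distance metric.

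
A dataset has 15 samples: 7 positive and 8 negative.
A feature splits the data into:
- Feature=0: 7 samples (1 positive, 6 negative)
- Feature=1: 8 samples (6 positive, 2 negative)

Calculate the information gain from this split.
0.2880 bits

Information Gain = H(Y) - H(Y|Feature)

Before split:
P(positive) = 7/15 = 0.4667
H(Y) = 0.9968 bits

After split:
Feature=0: H = 0.5917 bits (weight = 7/15)
Feature=1: H = 0.8113 bits (weight = 8/15)
H(Y|Feature) = (7/15)×0.5917 + (8/15)×0.8113 = 0.7088 bits

Information Gain = 0.9968 - 0.7088 = 0.2880 bits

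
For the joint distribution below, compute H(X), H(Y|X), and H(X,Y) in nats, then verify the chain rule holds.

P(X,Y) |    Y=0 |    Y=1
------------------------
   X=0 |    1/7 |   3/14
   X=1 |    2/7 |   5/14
H(X,Y) = 1.3337, H(X) = 0.6518, H(Y|X) = 0.6820 (all in nats)

Chain rule: H(X,Y) = H(X) + H(Y|X)

Left side — joint entropy directly:
H(X,Y) = -Σ p(x,y) log p(x,y) = 1.3337 nats

Right side — compute H(Y|X) from the conditional distributions:
P(X) = (5/14, 9/14), so H(X) = 0.6518 nats
H(Y|X) = Σ_x P(X=x) · H(Y|X=x):
  P(Y|X=0) = (2/5, 3/5), H(Y|X=0) = 0.6730, weight P(X=0) = 5/14
  P(Y|X=1) = (4/9, 5/9), H(Y|X=1) = 0.6870, weight P(X=1) = 9/14
H(Y|X) = 0.6820 nats

H(X) + H(Y|X) = 0.6518 + 0.6820 = 1.3337 nats

Both sides equal 1.3337 nats. ✓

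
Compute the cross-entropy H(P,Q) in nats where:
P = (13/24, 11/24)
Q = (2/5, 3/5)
0.7305 nats

Cross-entropy: H(P,Q) = -Σ p(x) log q(x)

Alternatively: H(P,Q) = H(P) + D_KL(P||Q)
H(P) = 0.6897 nats
D_KL(P||Q) = 0.0408 nats

H(P,Q) = 0.6897 + 0.0408 = 0.7305 nats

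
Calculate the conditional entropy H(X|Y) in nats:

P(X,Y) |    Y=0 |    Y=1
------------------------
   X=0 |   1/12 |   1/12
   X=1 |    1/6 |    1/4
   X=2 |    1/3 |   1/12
0.9534 nats

Using the chain rule: H(X|Y) = H(X,Y) - H(Y)

First, compute H(X,Y) = 1.6326 nats

Marginal P(Y) = (7/12, 5/12)
H(Y) = 0.6792 nats

H(X|Y) = H(X,Y) - H(Y) = 1.6326 - 0.6792 = 0.9534 nats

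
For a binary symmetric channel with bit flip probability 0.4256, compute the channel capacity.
0.0160 bits

For a binary symmetric channel (BSC) with error probability p:
Capacity C = 1 - H(p) bits per symbol

where H(p) = -p log₂(p) - (1-p) log₂(1-p) is the binary entropy function.

H(0.4256) = 0.9840 bits
C = 1 - 0.9840 = 0.0160 bits per symbol

This means we can reliably transmit up to 0.0160 bits of information per channel use.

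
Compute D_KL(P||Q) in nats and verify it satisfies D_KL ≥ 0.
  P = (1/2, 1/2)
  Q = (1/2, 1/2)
0.0000 nats

KL divergence satisfies the Gibbs inequality: D_KL(P||Q) ≥ 0 for all distributions P, Q.

D_KL(P||Q) = Σ p(x) log(p(x)/q(x))
Term by term:
  x=0: 1/2 × log_e[(1/2)/(1/2)] = 0.0000
  x=1: 1/2 × log_e[(1/2)/(1/2)] = 0.0000
D_KL(P||Q) = 0.0000 nats

D_KL(P||Q) = 0.0000 ≥ 0 ✓

This non-negativity is a fundamental property: relative entropy cannot be negative because it measures how different Q is from P.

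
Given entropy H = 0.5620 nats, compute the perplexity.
1.7542

Perplexity is e^H (or exp(H) for natural log).

H = 0.5620 nats
Perplexity = e^0.5620 = 1.7542

Interpretation: The model's uncertainty is equivalent to choosing uniformly among 1.8 options.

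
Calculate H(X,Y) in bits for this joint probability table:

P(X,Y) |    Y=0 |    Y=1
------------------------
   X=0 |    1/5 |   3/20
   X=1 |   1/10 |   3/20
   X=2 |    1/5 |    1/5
2.5464 bits

Joint entropy is H(X,Y) = -Σ_{x,y} p(x,y) log p(x,y).

Summing over all non-zero entries:
H(X,Y) = -[1/5·log_2(1/5) + 3/20·log_2(3/20) + 1/10·log_2(1/10) + 3/20·log_2(3/20) + 1/5·log_2(1/5) + 1/5·log_2(1/5)]
H(X,Y) = 2.5464 bits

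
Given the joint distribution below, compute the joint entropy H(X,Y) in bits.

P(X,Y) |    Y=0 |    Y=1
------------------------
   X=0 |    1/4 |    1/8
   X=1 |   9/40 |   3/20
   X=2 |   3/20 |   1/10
2.5125 bits

Joint entropy is H(X,Y) = -Σ_{x,y} p(x,y) log p(x,y).

Summing over all non-zero entries:
H(X,Y) = -[1/4·log_2(1/4) + 1/8·log_2(1/8) + 9/40·log_2(9/40) + 3/20·log_2(3/20) + 3/20·log_2(3/20) + 1/10·log_2(1/10)]
H(X,Y) = 2.5125 bits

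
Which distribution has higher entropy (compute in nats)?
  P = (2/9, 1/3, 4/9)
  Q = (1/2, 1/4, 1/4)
P

Computing entropies in nats:
H(P) = 1.0609
H(Q) = 1.0397

Distribution P has higher entropy.

Intuition: The distribution closer to uniform (more spread out) has higher entropy.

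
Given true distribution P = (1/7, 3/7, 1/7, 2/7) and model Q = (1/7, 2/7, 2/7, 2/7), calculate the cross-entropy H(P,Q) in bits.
1.9502 bits

Cross-entropy: H(P,Q) = -Σ p(x) log q(x)

Alternatively: H(P,Q) = H(P) + D_KL(P||Q)
H(P) = 1.8424 bits
D_KL(P||Q) = 0.1078 bits

H(P,Q) = 1.8424 + 0.1078 = 1.9502 bits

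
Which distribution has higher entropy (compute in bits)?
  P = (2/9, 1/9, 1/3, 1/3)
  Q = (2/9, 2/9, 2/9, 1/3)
Q

Computing entropies in bits:
H(P) = 1.8911
H(Q) = 1.9749

Distribution Q has higher entropy.

Intuition: The distribution closer to uniform (more spread out) has higher entropy.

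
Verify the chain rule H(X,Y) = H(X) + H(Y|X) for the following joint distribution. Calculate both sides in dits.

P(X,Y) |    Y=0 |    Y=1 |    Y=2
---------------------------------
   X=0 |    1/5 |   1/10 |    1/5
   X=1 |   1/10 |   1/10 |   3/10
H(X,Y) = 0.7365, H(X) = 0.3010, H(Y|X) = 0.4354 (all in dits)

Chain rule: H(X,Y) = H(X) + H(Y|X)

Left side — joint entropy directly:
H(X,Y) = -Σ p(x,y) log p(x,y) = 0.7365 dits

Right side — compute H(Y|X) from the conditional distributions:
P(X) = (1/2, 1/2), so H(X) = 0.3010 dits
H(Y|X) = Σ_x P(X=x) · H(Y|X=x):
  P(Y|X=0) = (2/5, 1/5, 2/5), H(Y|X=0) = 0.4581, weight P(X=0) = 1/2
  P(Y|X=1) = (1/5, 1/5, 3/5), H(Y|X=1) = 0.4127, weight P(X=1) = 1/2
H(Y|X) = 0.4354 dits

H(X) + H(Y|X) = 0.3010 + 0.4354 = 0.7365 dits

Both sides equal 0.7365 dits. ✓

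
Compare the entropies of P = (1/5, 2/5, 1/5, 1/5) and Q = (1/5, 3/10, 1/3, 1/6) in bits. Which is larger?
Q

Computing entropies in bits:
H(P) = 1.9219
H(Q) = 1.9446

Distribution Q has higher entropy.

Intuition: The distribution closer to uniform (more spread out) has higher entropy.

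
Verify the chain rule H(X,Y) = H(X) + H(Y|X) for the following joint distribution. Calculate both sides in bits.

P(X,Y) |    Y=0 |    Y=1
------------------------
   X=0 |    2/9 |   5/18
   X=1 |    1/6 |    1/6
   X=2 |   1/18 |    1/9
H(X,Y) = 2.4411, H(X) = 1.4591, H(Y|X) = 0.9819 (all in bits)

Chain rule: H(X,Y) = H(X) + H(Y|X)

Left side — joint entropy directly:
H(X,Y) = -Σ p(x,y) log p(x,y) = 2.4411 bits

Right side — compute H(Y|X) from the conditional distributions:
P(X) = (1/2, 1/3, 1/6), so H(X) = 1.4591 bits
H(Y|X) = Σ_x P(X=x) · H(Y|X=x):
  P(Y|X=0) = (4/9, 5/9), H(Y|X=0) = 0.9911, weight P(X=0) = 1/2
  P(Y|X=1) = (1/2, 1/2), H(Y|X=1) = 1.0000, weight P(X=1) = 1/3
  P(Y|X=2) = (1/3, 2/3), H(Y|X=2) = 0.9183, weight P(X=2) = 1/6
H(Y|X) = 0.9819 bits

H(X) + H(Y|X) = 1.4591 + 0.9819 = 2.4411 bits

Both sides equal 2.4411 bits. ✓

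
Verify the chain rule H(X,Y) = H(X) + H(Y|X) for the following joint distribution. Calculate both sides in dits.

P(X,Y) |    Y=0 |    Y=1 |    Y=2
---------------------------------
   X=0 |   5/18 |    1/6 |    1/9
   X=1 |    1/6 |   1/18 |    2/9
H(X,Y) = 0.7348, H(X) = 0.2983, H(Y|X) = 0.4365 (all in dits)

Chain rule: H(X,Y) = H(X) + H(Y|X)

Left side — joint entropy directly:
H(X,Y) = -Σ p(x,y) log p(x,y) = 0.7348 dits

Right side — compute H(Y|X) from the conditional distributions:
P(X) = (5/9, 4/9), so H(X) = 0.2983 dits
H(Y|X) = Σ_x P(X=x) · H(Y|X=x):
  P(Y|X=0) = (1/2, 3/10, 1/5), H(Y|X=0) = 0.4472, weight P(X=0) = 5/9
  P(Y|X=1) = (3/8, 1/8, 1/2), H(Y|X=1) = 0.4231, weight P(X=1) = 4/9
H(Y|X) = 0.4365 dits

H(X) + H(Y|X) = 0.2983 + 0.4365 = 0.7348 dits

Both sides equal 0.7348 dits. ✓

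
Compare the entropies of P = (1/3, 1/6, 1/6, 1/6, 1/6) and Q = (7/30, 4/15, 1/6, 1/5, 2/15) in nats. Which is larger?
Q

Computing entropies in nats:
H(P) = 1.5607
H(Q) = 1.5812

Distribution Q has higher entropy.

Intuition: The distribution closer to uniform (more spread out) has higher entropy.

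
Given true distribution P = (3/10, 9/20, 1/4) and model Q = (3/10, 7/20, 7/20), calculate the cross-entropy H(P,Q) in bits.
1.5813 bits

Cross-entropy: H(P,Q) = -Σ p(x) log q(x)

Alternatively: H(P,Q) = H(P) + D_KL(P||Q)
H(P) = 1.5395 bits
D_KL(P||Q) = 0.0418 bits

H(P,Q) = 1.5395 + 0.0418 = 1.5813 bits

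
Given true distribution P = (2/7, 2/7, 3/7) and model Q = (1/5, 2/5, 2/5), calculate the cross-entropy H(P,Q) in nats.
1.1143 nats

Cross-entropy: H(P,Q) = -Σ p(x) log q(x)

Alternatively: H(P,Q) = H(P) + D_KL(P||Q)
H(P) = 1.0790 nats
D_KL(P||Q) = 0.0353 nats

H(P,Q) = 1.0790 + 0.0353 = 1.1143 nats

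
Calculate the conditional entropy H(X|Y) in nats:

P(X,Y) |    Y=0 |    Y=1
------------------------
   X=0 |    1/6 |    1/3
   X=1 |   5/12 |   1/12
0.5575 nats

Using the chain rule: H(X|Y) = H(X,Y) - H(Y)

First, compute H(X,Y) = 1.2367 nats

Marginal P(Y) = (7/12, 5/12)
H(Y) = 0.6792 nats

H(X|Y) = H(X,Y) - H(Y) = 1.2367 - 0.6792 = 0.5575 nats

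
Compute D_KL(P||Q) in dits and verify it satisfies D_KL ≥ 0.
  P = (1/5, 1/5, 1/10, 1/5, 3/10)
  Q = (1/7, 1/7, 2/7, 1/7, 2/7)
0.0484 dits

KL divergence satisfies the Gibbs inequality: D_KL(P||Q) ≥ 0 for all distributions P, Q.

D_KL(P||Q) = Σ p(x) log(p(x)/q(x))
Term by term:
  x=0: 1/5 × log_10[(1/5)/(1/7)] = 0.0292
  x=1: 1/5 × log_10[(1/5)/(1/7)] = 0.0292
  x=2: 1/10 × log_10[(1/10)/(2/7)] = -0.0456
  x=3: 1/5 × log_10[(1/5)/(1/7)] = 0.0292
  x=4: 3/10 × log_10[(3/10)/(2/7)] = 0.0064
D_KL(P||Q) = 0.0484 dits

D_KL(P||Q) = 0.0484 ≥ 0 ✓

This non-negativity is a fundamental property: relative entropy cannot be negative because it measures how different Q is from P.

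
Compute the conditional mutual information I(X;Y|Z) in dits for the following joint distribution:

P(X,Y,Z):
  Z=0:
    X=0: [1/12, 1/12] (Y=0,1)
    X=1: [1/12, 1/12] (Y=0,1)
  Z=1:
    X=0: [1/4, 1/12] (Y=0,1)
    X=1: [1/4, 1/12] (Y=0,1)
0.0000 dits

Conditional mutual information: I(X;Y|Z) = H(X|Z) + H(Y|Z) - H(X,Y|Z)

H(Z) = 0.2764
H(X,Z) = 0.5775 → H(X|Z) = 0.3010
H(Y,Z) = 0.5396 → H(Y|Z) = 0.2632
H(X,Y,Z) = 0.8406 → H(X,Y|Z) = 0.5642

I(X;Y|Z) = 0.3010 + 0.2632 - 0.5642 = 0.0000 dits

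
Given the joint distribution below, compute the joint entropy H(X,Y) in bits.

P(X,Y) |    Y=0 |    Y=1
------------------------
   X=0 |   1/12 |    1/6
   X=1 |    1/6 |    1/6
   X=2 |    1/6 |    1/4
2.5221 bits

Joint entropy is H(X,Y) = -Σ_{x,y} p(x,y) log p(x,y).

Summing over all non-zero entries:
H(X,Y) = -[1/12·log_2(1/12) + 1/6·log_2(1/6) + 1/6·log_2(1/6) + 1/6·log_2(1/6) + 1/6·log_2(1/6) + 1/4·log_2(1/4)]
H(X,Y) = 2.5221 bits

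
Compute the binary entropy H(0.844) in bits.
0.6247 bits

The binary entropy function is:
H(p) = -p log(p) - (1-p) log(1-p)

H(0.844) = -0.844 × log_2(0.844) - 0.156 × log_2(0.156)
H(0.844) = 0.6247 bits

Note: Binary entropy is maximized at p=0.5 (H=1 bit) and minimized at p=0 or p=1 (H=0).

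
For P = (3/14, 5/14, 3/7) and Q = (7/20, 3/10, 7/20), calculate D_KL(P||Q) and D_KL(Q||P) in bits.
D_KL(P||Q) = 0.0634, D_KL(Q||P) = 0.0700

KL divergence is not symmetric: D_KL(P||Q) ≠ D_KL(Q||P) in general.

D_KL(P||Q) = 0.0634 bits
D_KL(Q||P) = 0.0700 bits

No, they are not equal!

This asymmetry is why KL divergence is not a true distance metric.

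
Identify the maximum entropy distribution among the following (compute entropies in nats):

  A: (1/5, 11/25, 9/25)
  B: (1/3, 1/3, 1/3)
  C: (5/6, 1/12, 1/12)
B

For a discrete distribution over n outcomes, entropy is maximized by the uniform distribution.

Computing entropies:
H(A) = 1.0509 nats
H(B) = 1.0986 nats
H(C) = 0.5661 nats

The uniform distribution (where all probabilities equal 1/3) achieves the maximum entropy of log_e(3) = 1.0986 nats.

Distribution B has the highest entropy.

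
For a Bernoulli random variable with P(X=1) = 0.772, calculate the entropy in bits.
0.7745 bits

The binary entropy function is:
H(p) = -p log(p) - (1-p) log(1-p)

H(0.772) = -0.772 × log_2(0.772) - 0.228 × log_2(0.228)
H(0.772) = 0.7745 bits

Note: Binary entropy is maximized at p=0.5 (H=1 bit) and minimized at p=0 or p=1 (H=0).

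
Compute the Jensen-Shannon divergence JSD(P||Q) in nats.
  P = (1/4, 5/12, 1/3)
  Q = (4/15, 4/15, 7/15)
0.0140 nats

Jensen-Shannon divergence is:
JSD(P||Q) = 0.5 × D_KL(P||M) + 0.5 × D_KL(Q||M)
where M = 0.5 × (P + Q) is the mixture distribution.

M = 0.5 × (1/4, 5/12, 1/3) + 0.5 × (4/15, 4/15, 7/15) = (0.258333, 0.341667, 2/5)

D_KL(P||M) = 0.0137 nats
D_KL(Q||M) = 0.0143 nats

JSD(P||Q) = 0.5 × 0.0137 + 0.5 × 0.0143 = 0.0140 nats

Unlike KL divergence, JSD is symmetric and bounded: 0 ≤ JSD ≤ log(2).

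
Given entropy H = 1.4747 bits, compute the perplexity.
2.7793

Perplexity is 2^H (or exp(H) for natural log).

H = 1.4747 bits
Perplexity = 2^1.4747 = 2.7793

Interpretation: The model's uncertainty is equivalent to choosing uniformly among 2.8 options.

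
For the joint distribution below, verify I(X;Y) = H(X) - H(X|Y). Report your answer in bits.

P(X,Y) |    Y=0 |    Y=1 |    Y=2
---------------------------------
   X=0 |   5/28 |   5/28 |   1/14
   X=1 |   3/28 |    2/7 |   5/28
I(X;Y) = 0.0505 bits

Mutual information has multiple equivalent forms:
- I(X;Y) = H(X) - H(X|Y)
- I(X;Y) = H(Y) - H(Y|X)
- I(X;Y) = H(X) + H(Y) - H(X,Y)

Computing all quantities:
H(X) = 0.9852, H(Y) = 1.5303, H(X,Y) = 2.4651
H(X|Y) = 0.9348, H(Y|X) = 1.4798

Verification:
H(X) - H(X|Y) = 0.9852 - 0.9348 = 0.0505
H(Y) - H(Y|X) = 1.5303 - 1.4798 = 0.0505
H(X) + H(Y) - H(X,Y) = 0.9852 + 1.5303 - 2.4651 = 0.0505

All forms give I(X;Y) = 0.0505 bits. ✓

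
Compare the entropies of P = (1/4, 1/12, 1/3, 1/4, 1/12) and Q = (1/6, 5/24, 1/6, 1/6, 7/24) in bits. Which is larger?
Q

Computing entropies in bits:
H(P) = 2.1258
H(Q) = 2.2824

Distribution Q has higher entropy.

Intuition: The distribution closer to uniform (more spread out) has higher entropy.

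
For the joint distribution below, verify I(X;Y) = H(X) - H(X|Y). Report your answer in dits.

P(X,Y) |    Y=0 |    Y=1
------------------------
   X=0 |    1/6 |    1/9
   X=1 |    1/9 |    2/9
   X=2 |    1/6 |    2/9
I(X;Y) = 0.0097 dits

Mutual information has multiple equivalent forms:
- I(X;Y) = H(X) - H(X|Y)
- I(X;Y) = H(Y) - H(Y|X)
- I(X;Y) = H(X) + H(Y) - H(X,Y)

Computing all quantities:
H(X) = 0.4731, H(Y) = 0.2983, H(X,Y) = 0.7618
H(X|Y) = 0.4634, H(Y|X) = 0.2887

Verification:
H(X) - H(X|Y) = 0.4731 - 0.4634 = 0.0097
H(Y) - H(Y|X) = 0.2983 - 0.2887 = 0.0097
H(X) + H(Y) - H(X,Y) = 0.4731 + 0.2983 - 0.7618 = 0.0097

All forms give I(X;Y) = 0.0097 dits. ✓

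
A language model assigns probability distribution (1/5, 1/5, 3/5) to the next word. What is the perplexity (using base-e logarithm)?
2.5864

Perplexity is e^H (or exp(H) for natural log).

First, H = -Σ p log p = 0.9503 nats
Perplexity = e^0.9503 = 2.5864

Interpretation: The model's uncertainty is equivalent to choosing uniformly among 2.6 options.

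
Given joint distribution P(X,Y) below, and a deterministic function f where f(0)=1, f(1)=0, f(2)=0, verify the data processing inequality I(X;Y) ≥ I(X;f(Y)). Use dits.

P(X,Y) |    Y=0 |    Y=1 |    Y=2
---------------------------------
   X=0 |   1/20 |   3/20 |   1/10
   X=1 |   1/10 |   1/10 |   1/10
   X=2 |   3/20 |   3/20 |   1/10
I(X;Y) = 0.0100, I(X;f(Y)) = 0.0087, inequality holds: 0.0100 ≥ 0.0087

Data Processing Inequality: For any Markov chain X → Y → Z, we have I(X;Y) ≥ I(X;Z).

Here Z = f(Y) is a deterministic function of Y, forming X → Y → Z.

Original I(X;Y) = 0.0100 dits

After applying f:
P(X,Z) where Z=f(Y):
- P(X,Z=0) = P(X,Y=1) + P(X,Y=2)
- P(X,Z=1) = P(X,Y=0)

I(X;Z) = I(X;f(Y)) = 0.0087 dits

Verification: 0.0100 ≥ 0.0087 ✓

Information cannot be created by processing; the function f can only lose information about X.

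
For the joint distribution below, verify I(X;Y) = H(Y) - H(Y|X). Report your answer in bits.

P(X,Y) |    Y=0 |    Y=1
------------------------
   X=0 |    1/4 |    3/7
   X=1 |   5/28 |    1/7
I(X;Y) = 0.0224 bits

Mutual information has multiple equivalent forms:
- I(X;Y) = H(X) - H(X|Y)
- I(X;Y) = H(Y) - H(Y|X)
- I(X;Y) = H(X) + H(Y) - H(X,Y)

Computing all quantities:
H(X) = 0.9059, H(Y) = 0.9852, H(X,Y) = 1.8688
H(X|Y) = 0.8835, H(Y|X) = 0.9628

Verification:
H(X) - H(X|Y) = 0.9059 - 0.8835 = 0.0224
H(Y) - H(Y|X) = 0.9852 - 0.9628 = 0.0224
H(X) + H(Y) - H(X,Y) = 0.9059 + 0.9852 - 1.8688 = 0.0224

All forms give I(X;Y) = 0.0224 bits. ✓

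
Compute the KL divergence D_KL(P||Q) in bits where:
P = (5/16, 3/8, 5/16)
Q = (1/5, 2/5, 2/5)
0.0550 bits

KL divergence: D_KL(P||Q) = Σ p(x) log(p(x)/q(x))

Computing term by term:
  x=0: 5/16 × log_2[(5/16)/(1/5)] = 5/16 × 0.6439 = 0.2012
  x=1: 3/8 × log_2[(3/8)/(2/5)] = 3/8 × -0.0931 = -0.0349
  x=2: 5/16 × log_2[(5/16)/(2/5)] = 5/16 × -0.3561 = -0.1113

D_KL(P||Q) = 0.0550 bits

Note: KL divergence is always non-negative and equals 0 iff P = Q.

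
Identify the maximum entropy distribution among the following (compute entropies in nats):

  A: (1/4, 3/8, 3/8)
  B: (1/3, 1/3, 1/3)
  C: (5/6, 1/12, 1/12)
B

For a discrete distribution over n outcomes, entropy is maximized by the uniform distribution.

Computing entropies:
H(A) = 1.0822 nats
H(B) = 1.0986 nats
H(C) = 0.5661 nats

The uniform distribution (where all probabilities equal 1/3) achieves the maximum entropy of log_e(3) = 1.0986 nats.

Distribution B has the highest entropy.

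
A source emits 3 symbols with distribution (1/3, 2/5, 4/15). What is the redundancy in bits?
0.0194 bits

Redundancy measures how far a source is from maximum entropy:
R = H_max - H(X)

Maximum entropy for 3 symbols: H_max = log_2(3) = 1.5850 bits
Actual entropy: H(X) = 1.5656 bits
Redundancy: R = 1.5850 - 1.5656 = 0.0194 bits

This redundancy represents potential for compression: the source could be compressed by 0.0194 bits per symbol.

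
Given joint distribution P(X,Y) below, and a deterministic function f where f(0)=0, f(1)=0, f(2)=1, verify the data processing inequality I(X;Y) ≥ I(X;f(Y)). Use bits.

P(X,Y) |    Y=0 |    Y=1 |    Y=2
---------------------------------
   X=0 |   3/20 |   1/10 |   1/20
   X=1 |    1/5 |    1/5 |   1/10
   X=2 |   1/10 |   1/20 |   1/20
I(X;Y) = 0.0142, I(X;f(Y)) = 0.0037, inequality holds: 0.0142 ≥ 0.0037

Data Processing Inequality: For any Markov chain X → Y → Z, we have I(X;Y) ≥ I(X;Z).

Here Z = f(Y) is a deterministic function of Y, forming X → Y → Z.

Original I(X;Y) = 0.0142 bits

After applying f:
P(X,Z) where Z=f(Y):
- P(X,Z=0) = P(X,Y=0) + P(X,Y=1)
- P(X,Z=1) = P(X,Y=2)

I(X;Z) = I(X;f(Y)) = 0.0037 bits

Verification: 0.0142 ≥ 0.0037 ✓

Information cannot be created by processing; the function f can only lose information about X.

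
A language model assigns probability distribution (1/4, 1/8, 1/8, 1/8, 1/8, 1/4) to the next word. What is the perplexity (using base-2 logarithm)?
5.6569

Perplexity is 2^H (or exp(H) for natural log).

First, H = -Σ p log p = 2.5000 bits
Perplexity = 2^2.5000 = 5.6569

Interpretation: The model's uncertainty is equivalent to choosing uniformly among 5.7 options.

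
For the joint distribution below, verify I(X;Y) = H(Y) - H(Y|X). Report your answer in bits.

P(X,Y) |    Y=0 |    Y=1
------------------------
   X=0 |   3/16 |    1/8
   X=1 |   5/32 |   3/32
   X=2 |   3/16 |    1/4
I(X;Y) = 0.0241 bits

Mutual information has multiple equivalent forms:
- I(X;Y) = H(X) - H(X|Y)
- I(X;Y) = H(Y) - H(Y|X)
- I(X;Y) = H(X) + H(Y) - H(X,Y)

Computing all quantities:
H(X) = 1.5462, H(Y) = 0.9972, H(X,Y) = 2.5192
H(X|Y) = 1.5221, H(Y|X) = 0.9731

Verification:
H(X) - H(X|Y) = 1.5462 - 1.5221 = 0.0241
H(Y) - H(Y|X) = 0.9972 - 0.9731 = 0.0241
H(X) + H(Y) - H(X,Y) = 1.5462 + 0.9972 - 2.5192 = 0.0241

All forms give I(X;Y) = 0.0241 bits. ✓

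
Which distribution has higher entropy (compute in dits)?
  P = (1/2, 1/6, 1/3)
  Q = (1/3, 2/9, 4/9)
Q

Computing entropies in dits:
H(P) = 0.4392
H(Q) = 0.4607

Distribution Q has higher entropy.

Intuition: The distribution closer to uniform (more spread out) has higher entropy.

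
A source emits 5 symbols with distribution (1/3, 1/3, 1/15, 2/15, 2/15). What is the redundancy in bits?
0.2297 bits

Redundancy measures how far a source is from maximum entropy:
R = H_max - H(X)

Maximum entropy for 5 symbols: H_max = log_2(5) = 2.3219 bits
Actual entropy: H(X) = 2.0923 bits
Redundancy: R = 2.3219 - 2.0923 = 0.2297 bits

This redundancy represents potential for compression: the source could be compressed by 0.2297 bits per symbol.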